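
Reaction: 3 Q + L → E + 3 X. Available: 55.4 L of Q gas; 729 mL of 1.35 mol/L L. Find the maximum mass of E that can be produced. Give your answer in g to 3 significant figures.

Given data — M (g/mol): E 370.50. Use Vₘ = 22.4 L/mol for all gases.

305 g

n(Q) = 55.40 / 22.4 = 2.473 mol
n(L) = 1.35 × 729.0/1000 = 0.9842 mol
n/ν for Q = 2.473/3 = 0.8243
n/ν for L = 0.9842/1 = 0.9842
Smallest n/ν is Q → limiting reagent.
n(E) = (1/3) × 2.473 = 0.8243 mol
mass = 0.8243 × 370.50 = 305.4 g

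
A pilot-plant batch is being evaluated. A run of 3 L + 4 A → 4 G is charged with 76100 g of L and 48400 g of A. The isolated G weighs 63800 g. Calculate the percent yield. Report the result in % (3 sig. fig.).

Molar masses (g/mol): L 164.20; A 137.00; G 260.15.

69.4 %

n(L) = 76100 / 164.20 = 463.5 mol
n(A) = 48400 / 137.00 = 353.3 mol
n/ν for L = 463.5/3 = 154.5
n/ν for A = 353.3/4 = 88.33
Smallest n/ν is A → limiting reagent.
theoretical n(G) = (4/4) × 353.3 = 353.3 mol → 91910 g
% yield = 63800 / 91910 × 100 = 69.42 %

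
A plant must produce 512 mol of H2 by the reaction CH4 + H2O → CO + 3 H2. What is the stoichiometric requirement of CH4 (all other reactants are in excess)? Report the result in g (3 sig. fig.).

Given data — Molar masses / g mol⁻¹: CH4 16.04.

2740 g

n(H2) = 512.0 mol
n(CH4) = (1/3) × 512.0 = 170.7 mol
mass = 170.7 × 16.04 = 2738 g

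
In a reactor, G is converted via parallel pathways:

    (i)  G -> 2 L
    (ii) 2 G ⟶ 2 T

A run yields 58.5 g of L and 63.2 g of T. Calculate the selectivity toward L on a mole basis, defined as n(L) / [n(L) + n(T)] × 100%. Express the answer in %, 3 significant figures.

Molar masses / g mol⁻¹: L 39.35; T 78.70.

64.9 %

n(L) = 58.5 / 39.35 = 1.487 mol
n(T) = 63.2 / 78.70 = 0.8030 mol
selectivity = 1.487/(1.487+0.8030) × 100 = 64.93 %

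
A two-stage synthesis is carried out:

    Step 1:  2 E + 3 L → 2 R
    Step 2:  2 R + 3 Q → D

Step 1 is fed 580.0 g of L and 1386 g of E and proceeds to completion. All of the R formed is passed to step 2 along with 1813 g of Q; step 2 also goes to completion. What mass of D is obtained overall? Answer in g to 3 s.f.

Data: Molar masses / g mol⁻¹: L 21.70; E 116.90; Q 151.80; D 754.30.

Step 1:
n(L) = 580.0 / 21.70 = 26.73 mol
n(E) = 1386 / 116.90 = 11.86 mol
n/ν for L = 26.73/3 = 8.910
n/ν for E = 11.86/2 = 5.930
Smallest n/ν is E → limiting reagent.
n(R) produced = (2/2) × 11.86 = 11.86 mol
Step 2:
n(R) available = 11.86 mol
n(Q) = 1813 / 151.80 = 11.94 mol
n/ν for R = 11.86/2 = 5.930
n/ν for Q = 11.94/3 = 3.980
Smallest n/ν is Q → limiting reagent.
n(D) = (1/3) × 11.94 = 3.980 mol
mass = 3.980 × 754.30 = 3002 g

3000 g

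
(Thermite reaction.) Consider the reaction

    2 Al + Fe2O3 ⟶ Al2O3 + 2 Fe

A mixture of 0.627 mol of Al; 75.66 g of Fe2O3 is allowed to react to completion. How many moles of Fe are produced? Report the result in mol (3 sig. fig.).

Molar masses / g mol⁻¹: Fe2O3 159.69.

n(Al) = 0.6270 mol
n(Fe2O3) = 75.66 / 159.69 = 0.4738 mol
n/ν → Al: 0.3135, Fe2O3: 0.4738; Al is limiting.
n(Fe) = (2/2) × 0.6270 = 0.6270 mol

0.627 mol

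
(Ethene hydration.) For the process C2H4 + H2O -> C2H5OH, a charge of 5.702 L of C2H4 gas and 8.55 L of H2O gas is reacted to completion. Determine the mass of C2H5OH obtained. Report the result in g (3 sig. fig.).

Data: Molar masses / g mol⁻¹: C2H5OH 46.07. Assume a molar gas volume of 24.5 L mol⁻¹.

n(C2H4) = 5.702 / 24.5 = 0.2327 mol
n(H2O) = 8.550 / 24.5 = 0.3490 mol
n/ν for C2H4 = 0.2327/1 = 0.2327
n/ν for H2O = 0.3490/1 = 0.3490
Smallest n/ν is C2H4 → limiting reagent.
n(C2H5OH) = (1/1) × 0.2327 = 0.2327 mol
mass = 0.2327 × 46.07 = 10.72 g

10.7 g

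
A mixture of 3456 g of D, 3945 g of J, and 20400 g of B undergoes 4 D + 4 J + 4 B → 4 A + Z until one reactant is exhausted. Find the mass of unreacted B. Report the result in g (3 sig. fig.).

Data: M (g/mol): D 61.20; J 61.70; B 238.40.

n(D) = 3456 / 61.20 = 56.47 mol
n(J) = 3945 / 61.70 = 63.94 mol
n(B) = 20400 / 238.40 = 85.57 mol
n/ν → D: 14.12, J: 15.99, B: 21.39; D is limiting.
B consumed = (4/4) × 56.47 = 56.47 mol
B remaining = 85.57 − 56.47 = 29.10 mol
mass = 29.10 × 238.40 = 6937 g

6940 g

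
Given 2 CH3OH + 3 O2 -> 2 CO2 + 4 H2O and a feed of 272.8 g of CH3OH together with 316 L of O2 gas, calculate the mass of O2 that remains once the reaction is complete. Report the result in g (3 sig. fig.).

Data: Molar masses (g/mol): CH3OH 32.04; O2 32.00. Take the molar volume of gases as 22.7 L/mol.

36.8 g

n(CH3OH) = 272.8 / 32.04 = 8.514 mol
n(O2) = 316.0 / 22.7 = 13.92 mol
n/ν for CH3OH = 8.514/2 = 4.257
n/ν for O2 = 13.92/3 = 4.640
Smallest n/ν is CH3OH → limiting reagent.
O2 consumed = (3/2) × 8.514 = 12.77 mol
O2 remaining = 13.92 − 12.77 = 1.150 mol
mass = 1.150 × 32.00 = 36.80 g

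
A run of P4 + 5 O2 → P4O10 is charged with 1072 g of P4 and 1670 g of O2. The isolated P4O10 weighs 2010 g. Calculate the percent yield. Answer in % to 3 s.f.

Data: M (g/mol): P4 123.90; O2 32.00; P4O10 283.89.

81.8 %

n(P4) = 1072 / 123.90 = 8.652 mol
n(O2) = 1670 / 32.00 = 52.19 mol
n/ν → P4: 8.652, O2: 10.44; P4 is limiting.
theoretical n(P4O10) = (1/1) × 8.652 = 8.652 mol → 2456 g
% yield = 2010 / 2456 × 100 = 81.84 %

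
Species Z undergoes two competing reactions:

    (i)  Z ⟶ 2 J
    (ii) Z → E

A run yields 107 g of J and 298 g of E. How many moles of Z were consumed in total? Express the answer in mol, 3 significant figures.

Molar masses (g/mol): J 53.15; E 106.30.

n(J) = 107 / 53.15 = 2.013 mol
n(E) = 298 / 106.30 = 2.803 mol
n(Z) via (i) = (1/2)×2.013 = 1.007 mol
n(Z) via (ii) = (1/1)×2.803 = 2.803 mol
total n(Z) = 1.007 + 2.803 = 3.810 mol

3.81 mol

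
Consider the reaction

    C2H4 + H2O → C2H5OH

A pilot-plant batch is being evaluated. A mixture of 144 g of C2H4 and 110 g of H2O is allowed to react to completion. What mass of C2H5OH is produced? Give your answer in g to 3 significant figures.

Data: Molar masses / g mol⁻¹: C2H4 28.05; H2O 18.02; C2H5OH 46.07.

237 g

n(C2H4) = 144.0 / 28.05 = 5.134 mol
n(H2O) = 110.0 / 18.02 = 6.104 mol
n/ν for C2H4 = 5.134/1 = 5.134
n/ν for H2O = 6.104/1 = 6.104
Smallest n/ν is C2H4 → limiting reagent.
n(C2H5OH) = (1/1) × 5.134 = 5.134 mol
mass = 5.134 × 46.07 = 236.5 g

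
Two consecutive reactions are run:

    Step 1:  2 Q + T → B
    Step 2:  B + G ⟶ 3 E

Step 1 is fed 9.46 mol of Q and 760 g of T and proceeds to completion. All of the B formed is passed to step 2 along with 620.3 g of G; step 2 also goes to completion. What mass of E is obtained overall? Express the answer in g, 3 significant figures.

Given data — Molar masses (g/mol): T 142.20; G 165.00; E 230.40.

Step 1:
n(Q) = 9.460 mol
n(T) = 760.0 / 142.20 = 5.345 mol
n/ν → Q: 4.730, T: 5.345; Q is limiting.
n(B) produced = (1/2) × 9.460 = 4.730 mol
Step 2:
n(B) available = 4.730 mol
n(G) = 620.3 / 165.00 = 3.759 mol
n/ν → B: 4.730, G: 3.759; G is limiting.
n(E) = (3/1) × 3.759 = 11.28 mol
mass = 11.28 × 230.40 = 2599 g

2600 g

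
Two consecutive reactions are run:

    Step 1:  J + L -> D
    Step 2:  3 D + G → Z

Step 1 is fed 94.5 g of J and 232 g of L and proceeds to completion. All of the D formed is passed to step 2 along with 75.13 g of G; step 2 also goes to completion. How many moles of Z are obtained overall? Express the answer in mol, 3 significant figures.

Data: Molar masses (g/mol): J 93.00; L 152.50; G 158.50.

Step 1:
n(J) = 94.50 / 93.00 = 1.016 mol
n(L) = 232.0 / 152.50 = 1.521 mol
n/ν for J = 1.016/1 = 1.016
n/ν for L = 1.521/1 = 1.521
Smallest n/ν is J → limiting reagent.
n(D) produced = (1/1) × 1.016 = 1.016 mol
Step 2:
n(D) available = 1.016 mol
n(G) = 75.13 / 158.50 = 0.4740 mol
n/ν for D = 1.016/3 = 0.3387
n/ν for G = 0.4740/1 = 0.4740
Smallest n/ν is D → limiting reagent.
n(Z) = (1/3) × 1.016 = 0.3387 mol

0.339 mol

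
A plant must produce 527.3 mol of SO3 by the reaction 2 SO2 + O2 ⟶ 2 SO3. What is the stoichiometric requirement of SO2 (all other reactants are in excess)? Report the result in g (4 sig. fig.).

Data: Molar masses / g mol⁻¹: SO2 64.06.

33780 g

n(SO3) = 527.3 mol
n(SO2) = (2/2) × 527.3 = 527.3 mol
mass = 527.3 × 64.06 = 33780 g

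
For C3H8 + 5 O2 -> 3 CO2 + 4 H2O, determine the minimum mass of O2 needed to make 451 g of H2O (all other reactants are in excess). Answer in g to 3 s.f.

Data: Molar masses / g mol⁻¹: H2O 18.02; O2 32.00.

n(H2O) = 451 / 18.02 = 25.03 mol
n(O2) = (5/4) × 25.03 = 31.29 mol
mass = 31.29 × 32.00 = 1001 g

1000 g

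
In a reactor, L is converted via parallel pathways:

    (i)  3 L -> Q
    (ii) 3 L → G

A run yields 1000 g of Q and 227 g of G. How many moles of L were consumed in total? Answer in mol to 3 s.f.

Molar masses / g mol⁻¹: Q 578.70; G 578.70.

6.36 mol

n(Q) = 1000 / 578.70 = 1.728 mol
n(G) = 227 / 578.70 = 0.3923 mol
n(L) via (i) = (3/1)×1.728 = 5.184 mol
n(L) via (ii) = (3/1)×0.3923 = 1.177 mol
total n(L) = 5.184 + 1.177 = 6.361 mol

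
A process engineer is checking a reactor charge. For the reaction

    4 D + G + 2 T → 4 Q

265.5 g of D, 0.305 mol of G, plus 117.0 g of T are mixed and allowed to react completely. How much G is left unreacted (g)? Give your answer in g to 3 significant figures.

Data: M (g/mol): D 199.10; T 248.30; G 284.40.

19.7 g

n(D) = 265.5 / 199.10 = 1.334 mol
n(G) = 0.3050 mol
n(T) = 117.0 / 248.30 = 0.4712 mol
n/ν → D: 0.3335, G: 0.3050, T: 0.2356; T is limiting.
G consumed = (1/2) × 0.4712 = 0.2356 mol
G remaining = 0.3050 − 0.2356 = 0.06940 mol
mass = 0.06940 × 284.40 = 19.74 g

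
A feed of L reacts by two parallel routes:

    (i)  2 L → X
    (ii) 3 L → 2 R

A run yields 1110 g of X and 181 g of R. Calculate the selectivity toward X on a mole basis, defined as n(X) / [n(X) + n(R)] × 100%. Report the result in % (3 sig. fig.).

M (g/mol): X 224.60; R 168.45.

82.1 %

n(X) = 1110 / 224.60 = 4.942 mol
n(R) = 181 / 168.45 = 1.075 mol
selectivity = 4.942/(4.942+1.075) × 100 = 82.13 %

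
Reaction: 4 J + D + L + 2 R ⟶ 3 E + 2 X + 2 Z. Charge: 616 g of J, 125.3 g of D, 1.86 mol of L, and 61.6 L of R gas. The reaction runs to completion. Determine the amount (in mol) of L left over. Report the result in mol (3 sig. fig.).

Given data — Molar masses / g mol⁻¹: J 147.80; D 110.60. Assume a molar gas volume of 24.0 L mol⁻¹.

0.818 mol

n(J) = 616.0 / 147.80 = 4.168 mol
n(D) = 125.3 / 110.60 = 1.133 mol
n(L) = 1.860 mol
n(R) = 61.60 / 24.0 = 2.567 mol
n/ν for J = 4.168/4 = 1.042
n/ν for D = 1.133/1 = 1.133
n/ν for L = 1.860/1 = 1.860
n/ν for R = 2.567/2 = 1.284
Smallest n/ν is J → limiting reagent.
L consumed = (1/4) × 4.168 = 1.042 mol
L remaining = 1.860 − 1.042 = 0.8180 mol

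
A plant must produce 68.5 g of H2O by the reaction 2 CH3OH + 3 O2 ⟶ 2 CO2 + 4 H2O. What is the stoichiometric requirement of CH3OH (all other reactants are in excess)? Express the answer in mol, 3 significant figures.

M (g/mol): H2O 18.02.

n(H2O) = 68.5 / 18.02 = 3.801 mol
n(CH3OH) = (2/4) × 3.801 = 1.901 mol

1.90 mol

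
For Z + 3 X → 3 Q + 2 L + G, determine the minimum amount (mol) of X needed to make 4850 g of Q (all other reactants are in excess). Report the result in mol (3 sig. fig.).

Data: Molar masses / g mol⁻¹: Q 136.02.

35.7 mol

n(Q) = 4850 / 136.02 = 35.66 mol
n(X) = (3/3) × 35.66 = 35.66 mol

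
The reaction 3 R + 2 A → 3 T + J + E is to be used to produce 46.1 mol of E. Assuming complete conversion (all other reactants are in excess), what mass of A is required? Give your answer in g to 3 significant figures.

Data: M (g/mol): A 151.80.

14000 g

n(E) = 46.10 mol
n(A) = (2/1) × 46.10 = 92.20 mol
mass = 92.20 × 151.80 = 14000 g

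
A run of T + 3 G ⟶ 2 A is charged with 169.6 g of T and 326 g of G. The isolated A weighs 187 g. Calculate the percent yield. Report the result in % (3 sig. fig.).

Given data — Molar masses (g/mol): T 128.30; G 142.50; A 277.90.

44.1 %

n(T) = 169.6 / 128.30 = 1.322 mol
n(G) = 326.0 / 142.50 = 2.288 mol
n/ν → T: 1.322, G: 0.7627; G is limiting.
theoretical n(A) = (2/3) × 2.288 = 1.525 mol → 423.8 g
% yield = 187 / 423.8 × 100 = 44.12 %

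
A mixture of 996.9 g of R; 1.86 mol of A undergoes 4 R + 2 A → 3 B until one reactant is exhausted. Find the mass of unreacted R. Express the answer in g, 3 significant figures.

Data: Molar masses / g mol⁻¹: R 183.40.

n(R) = 996.9 / 183.40 = 5.436 mol
n(A) = 1.860 mol
n/ν → R: 1.359, A: 0.9300; A is limiting.
R consumed = (4/2) × 1.860 = 3.720 mol
R remaining = 5.436 − 3.720 = 1.716 mol
mass = 1.716 × 183.40 = 314.7 g

315 g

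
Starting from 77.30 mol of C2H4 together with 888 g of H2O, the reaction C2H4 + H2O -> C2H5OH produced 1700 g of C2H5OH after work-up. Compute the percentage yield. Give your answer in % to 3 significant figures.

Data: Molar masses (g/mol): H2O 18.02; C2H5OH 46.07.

n(C2H4) = 77.30 mol
n(H2O) = 888.0 / 18.02 = 49.28 mol
n/ν for C2H4 = 77.30/1 = 77.30
n/ν for H2O = 49.28/1 = 49.28
Smallest n/ν is H2O → limiting reagent.
theoretical n(C2H5OH) = (1/1) × 49.28 = 49.28 mol → 2270 g
% yield = 1700 / 2270 × 100 = 74.89 %

74.9 %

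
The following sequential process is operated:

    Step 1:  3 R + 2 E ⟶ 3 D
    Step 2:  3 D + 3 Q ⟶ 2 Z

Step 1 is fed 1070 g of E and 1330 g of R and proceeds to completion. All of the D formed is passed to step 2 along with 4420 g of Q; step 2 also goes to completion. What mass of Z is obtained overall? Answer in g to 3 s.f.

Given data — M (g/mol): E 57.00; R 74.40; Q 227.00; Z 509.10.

Step 1:
n(E) = 1070 / 57.00 = 18.77 mol
n(R) = 1330 / 74.40 = 17.88 mol
n/ν for E = 18.77/2 = 9.385
n/ν for R = 17.88/3 = 5.960
Smallest n/ν is R → limiting reagent.
n(D) produced = (3/3) × 17.88 = 17.88 mol
Step 2:
n(D) available = 17.88 mol
n(Q) = 4420 / 227.00 = 19.47 mol
n/ν for D = 17.88/3 = 5.960
n/ν for Q = 19.47/3 = 6.490
Smallest n/ν is D → limiting reagent.
n(Z) = (2/3) × 17.88 = 11.92 mol
mass = 11.92 × 509.10 = 6068 g

6070 g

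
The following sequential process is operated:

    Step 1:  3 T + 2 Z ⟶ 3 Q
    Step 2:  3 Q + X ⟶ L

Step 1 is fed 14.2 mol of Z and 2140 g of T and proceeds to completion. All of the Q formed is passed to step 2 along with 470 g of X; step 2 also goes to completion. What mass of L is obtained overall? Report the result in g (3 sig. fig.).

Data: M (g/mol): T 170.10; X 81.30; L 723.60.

3030 g

Step 1:
n(Z) = 14.20 mol
n(T) = 2140 / 170.10 = 12.58 mol
n/ν → Z: 7.100, T: 4.193; T is limiting.
n(Q) produced = (3/3) × 12.58 = 12.58 mol
Step 2:
n(Q) available = 12.58 mol
n(X) = 470.0 / 81.30 = 5.781 mol
n/ν → Q: 4.193, X: 5.781; Q is limiting.
n(L) = (1/3) × 12.58 = 4.193 mol
mass = 4.193 × 723.60 = 3034 g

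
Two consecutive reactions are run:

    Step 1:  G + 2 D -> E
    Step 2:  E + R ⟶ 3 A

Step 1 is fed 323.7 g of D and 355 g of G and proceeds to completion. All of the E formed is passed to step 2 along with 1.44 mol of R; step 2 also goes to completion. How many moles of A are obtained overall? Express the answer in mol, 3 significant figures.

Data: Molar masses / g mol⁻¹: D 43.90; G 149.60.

Step 1:
n(D) = 323.7 / 43.90 = 7.374 mol
n(G) = 355.0 / 149.60 = 2.373 mol
n/ν for D = 7.374/2 = 3.687
n/ν for G = 2.373/1 = 2.373
Smallest n/ν is G → limiting reagent.
n(E) produced = (1/1) × 2.373 = 2.373 mol
Step 2:
n(E) available = 2.373 mol
n(R) = 1.440 mol
n/ν for E = 2.373/1 = 2.373
n/ν for R = 1.440/1 = 1.440
Smallest n/ν is R → limiting reagent.
n(A) = (3/1) × 1.440 = 4.320 mol

4.32 mol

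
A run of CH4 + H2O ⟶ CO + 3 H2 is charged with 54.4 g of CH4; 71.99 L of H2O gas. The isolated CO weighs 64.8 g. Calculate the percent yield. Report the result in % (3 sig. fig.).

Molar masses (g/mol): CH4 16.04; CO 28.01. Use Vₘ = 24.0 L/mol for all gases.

n(CH4) = 54.40 / 16.04 = 3.392 mol
n(H2O) = 71.99 / 24.0 = 3.000 mol
n/ν → CH4: 3.392, H2O: 3.000; H2O is limiting.
theoretical n(CO) = (1/1) × 3.000 = 3.000 mol → 84.03 g
% yield = 64.8 / 84.03 × 100 = 77.12 %

77.1 %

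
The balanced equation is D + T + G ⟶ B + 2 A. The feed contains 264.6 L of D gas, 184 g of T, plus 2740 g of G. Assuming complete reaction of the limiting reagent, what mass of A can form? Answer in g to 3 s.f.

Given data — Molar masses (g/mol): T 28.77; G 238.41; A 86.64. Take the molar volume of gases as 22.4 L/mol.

1110 g

n(D) = 264.6 / 22.4 = 11.81 mol
n(T) = 184.0 / 28.77 = 6.396 mol
n(G) = 2740 / 238.41 = 11.49 mol
n/ν for D = 11.81/1 = 11.81
n/ν for T = 6.396/1 = 6.396
n/ν for G = 11.49/1 = 11.49
Smallest n/ν is T → limiting reagent.
n(A) = (2/1) × 6.396 = 12.79 mol
mass = 12.79 × 86.64 = 1108 g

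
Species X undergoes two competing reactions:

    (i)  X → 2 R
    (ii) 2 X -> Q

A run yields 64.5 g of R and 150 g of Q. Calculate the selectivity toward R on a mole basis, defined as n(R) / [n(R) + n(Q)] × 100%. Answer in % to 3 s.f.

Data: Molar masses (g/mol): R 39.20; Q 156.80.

n(R) = 64.5 / 39.20 = 1.645 mol
n(Q) = 150 / 156.80 = 0.9566 mol
selectivity = 1.645/(1.645+0.9566) × 100 = 63.23 %

63.2 %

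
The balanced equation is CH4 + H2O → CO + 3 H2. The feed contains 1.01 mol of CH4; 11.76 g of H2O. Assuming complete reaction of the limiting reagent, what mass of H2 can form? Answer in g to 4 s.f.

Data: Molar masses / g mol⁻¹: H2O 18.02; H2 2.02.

n(CH4) = 1.010 mol
n(H2O) = 11.76 / 18.02 = 0.6526 mol
n/ν → CH4: 1.010, H2O: 0.6526; H2O is limiting.
n(H2) = (3/1) × 0.6526 = 1.958 mol
mass = 1.958 × 2.02 = 3.955 g

3.955 g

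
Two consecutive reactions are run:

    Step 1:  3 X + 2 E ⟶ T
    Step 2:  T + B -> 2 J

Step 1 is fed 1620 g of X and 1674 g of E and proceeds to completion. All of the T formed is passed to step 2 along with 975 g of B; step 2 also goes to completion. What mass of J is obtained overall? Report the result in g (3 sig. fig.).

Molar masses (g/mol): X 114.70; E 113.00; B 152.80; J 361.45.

Step 1:
n(X) = 1620 / 114.70 = 14.12 mol
n(E) = 1674 / 113.00 = 14.81 mol
n/ν for X = 14.12/3 = 4.707
n/ν for E = 14.81/2 = 7.405
Smallest n/ν is X → limiting reagent.
n(T) produced = (1/3) × 14.12 = 4.707 mol
Step 2:
n(T) available = 4.707 mol
n(B) = 975.0 / 152.80 = 6.381 mol
n/ν for T = 4.707/1 = 4.707
n/ν for B = 6.381/1 = 6.381
Smallest n/ν is T → limiting reagent.
n(J) = (2/1) × 4.707 = 9.414 mol
mass = 9.414 × 361.45 = 3403 g

3400 g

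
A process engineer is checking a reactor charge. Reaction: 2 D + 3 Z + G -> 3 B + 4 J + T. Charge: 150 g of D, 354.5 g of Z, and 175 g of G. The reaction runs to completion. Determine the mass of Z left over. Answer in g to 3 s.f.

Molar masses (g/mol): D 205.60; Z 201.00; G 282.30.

n(D) = 150.0 / 205.60 = 0.7296 mol
n(Z) = 354.5 / 201.00 = 1.764 mol
n(G) = 175.0 / 282.30 = 0.6199 mol
n/ν for D = 0.7296/2 = 0.3648
n/ν for Z = 1.764/3 = 0.5880
n/ν for G = 0.6199/1 = 0.6199
Smallest n/ν is D → limiting reagent.
Z consumed = (3/2) × 0.7296 = 1.094 mol
Z remaining = 1.764 − 1.094 = 0.6700 mol
mass = 0.6700 × 201.00 = 134.7 g

135 g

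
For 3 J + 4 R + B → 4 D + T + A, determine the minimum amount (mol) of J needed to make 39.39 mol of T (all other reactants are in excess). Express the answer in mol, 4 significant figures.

n(T) = 39.39 mol
n(J) = (3/1) × 39.39 = 118.2 mol

118.2 mol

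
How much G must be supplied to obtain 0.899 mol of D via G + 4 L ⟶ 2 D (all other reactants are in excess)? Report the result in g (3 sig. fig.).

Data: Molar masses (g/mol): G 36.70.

16.5 g

n(D) = 0.8990 mol
n(G) = (1/2) × 0.8990 = 0.4495 mol
mass = 0.4495 × 36.70 = 16.50 g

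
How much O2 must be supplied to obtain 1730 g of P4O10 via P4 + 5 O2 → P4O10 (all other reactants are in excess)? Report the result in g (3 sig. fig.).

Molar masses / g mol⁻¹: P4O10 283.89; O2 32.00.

975 g

n(P4O10) = 1730 / 283.89 = 6.094 mol
n(O2) = (5/1) × 6.094 = 30.47 mol
mass = 30.47 × 32.00 = 975.0 g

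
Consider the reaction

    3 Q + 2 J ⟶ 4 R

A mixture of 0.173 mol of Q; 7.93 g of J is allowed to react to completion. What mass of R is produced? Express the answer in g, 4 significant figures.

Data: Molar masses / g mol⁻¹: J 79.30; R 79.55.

n(Q) = 0.1730 mol
n(J) = 7.930 / 79.30 = 0.1000 mol
n/ν → Q: 0.05767, J: 0.05000; J is limiting.
n(R) = (4/2) × 0.1000 = 0.2000 mol
mass = 0.2000 × 79.55 = 15.91 g

15.91 g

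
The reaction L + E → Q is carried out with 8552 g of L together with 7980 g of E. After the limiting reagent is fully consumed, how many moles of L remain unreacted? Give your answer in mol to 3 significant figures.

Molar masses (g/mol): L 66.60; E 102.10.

50.2 mol

n(L) = 8552 / 66.60 = 128.4 mol
n(E) = 7980 / 102.10 = 78.16 mol
n/ν for L = 128.4/1 = 128.4
n/ν for E = 78.16/1 = 78.16
Smallest n/ν is E → limiting reagent.
L consumed = (1/1) × 78.16 = 78.16 mol
L remaining = 128.4 − 78.16 = 50.24 mol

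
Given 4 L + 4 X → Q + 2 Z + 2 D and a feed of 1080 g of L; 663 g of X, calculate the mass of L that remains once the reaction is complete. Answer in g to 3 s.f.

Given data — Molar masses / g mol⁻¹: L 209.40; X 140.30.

90.5 g

n(L) = 1080 / 209.40 = 5.158 mol
n(X) = 663.0 / 140.30 = 4.726 mol
n/ν for L = 5.158/4 = 1.290
n/ν for X = 4.726/4 = 1.182
Smallest n/ν is X → limiting reagent.
L consumed = (4/4) × 4.726 = 4.726 mol
L remaining = 5.158 − 4.726 = 0.4320 mol
mass = 0.4320 × 209.40 = 90.46 g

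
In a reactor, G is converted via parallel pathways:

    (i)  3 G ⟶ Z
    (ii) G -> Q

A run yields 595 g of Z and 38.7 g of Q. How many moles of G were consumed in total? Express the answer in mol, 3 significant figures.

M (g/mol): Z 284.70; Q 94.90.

n(Z) = 595 / 284.70 = 2.090 mol
n(Q) = 38.7 / 94.90 = 0.4078 mol
n(G) via (i) = (3/1)×2.090 = 6.270 mol
n(G) via (ii) = (1/1)×0.4078 = 0.4078 mol
total n(G) = 6.270 + 0.4078 = 6.678 mol

6.68 mol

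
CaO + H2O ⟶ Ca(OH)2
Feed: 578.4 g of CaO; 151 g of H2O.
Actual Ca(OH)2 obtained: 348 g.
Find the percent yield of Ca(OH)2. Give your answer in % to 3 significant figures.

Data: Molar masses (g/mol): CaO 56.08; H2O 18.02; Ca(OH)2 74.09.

n(CaO) = 578.4 / 56.08 = 10.31 mol
n(H2O) = 151.0 / 18.02 = 8.380 mol
n/ν for CaO = 10.31/1 = 10.31
n/ν for H2O = 8.380/1 = 8.380
Smallest n/ν is H2O → limiting reagent.
theoretical n(Ca(OH)2) = (1/1) × 8.380 = 8.380 mol → 620.9 g
% yield = 348 / 620.9 × 100 = 56.05 %

56.1 %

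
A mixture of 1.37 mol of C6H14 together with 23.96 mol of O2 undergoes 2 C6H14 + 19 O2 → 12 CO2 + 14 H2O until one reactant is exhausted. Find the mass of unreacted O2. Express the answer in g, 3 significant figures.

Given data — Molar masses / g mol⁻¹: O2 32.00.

n(C6H14) = 1.370 mol
n(O2) = 23.96 mol
n/ν for C6H14 = 1.370/2 = 0.6850
n/ν for O2 = 23.96/19 = 1.261
Smallest n/ν is C6H14 → limiting reagent.
O2 consumed = (19/2) × 1.370 = 13.02 mol
O2 remaining = 23.96 − 13.02 = 10.94 mol
mass = 10.94 × 32.00 = 350.1 g

350 g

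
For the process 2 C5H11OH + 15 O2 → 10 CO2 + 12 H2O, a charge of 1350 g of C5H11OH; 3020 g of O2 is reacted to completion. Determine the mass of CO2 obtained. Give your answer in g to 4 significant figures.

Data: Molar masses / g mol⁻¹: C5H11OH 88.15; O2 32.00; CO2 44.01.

n(C5H11OH) = 1350 / 88.15 = 15.31 mol
n(O2) = 3020 / 32.00 = 94.38 mol
n/ν for C5H11OH = 15.31/2 = 7.655
n/ν for O2 = 94.38/15 = 6.292
Smallest n/ν is O2 → limiting reagent.
n(CO2) = (10/15) × 94.38 = 62.92 mol
mass = 62.92 × 44.01 = 2769 g

2769 g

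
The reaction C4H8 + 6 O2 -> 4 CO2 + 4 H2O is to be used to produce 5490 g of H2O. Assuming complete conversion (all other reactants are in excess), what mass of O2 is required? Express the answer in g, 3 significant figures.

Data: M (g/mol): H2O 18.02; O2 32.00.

n(H2O) = 5490 / 18.02 = 304.7 mol
n(O2) = (6/4) × 304.7 = 457.1 mol
mass = 457.1 × 32.00 = 14630 g

14600 g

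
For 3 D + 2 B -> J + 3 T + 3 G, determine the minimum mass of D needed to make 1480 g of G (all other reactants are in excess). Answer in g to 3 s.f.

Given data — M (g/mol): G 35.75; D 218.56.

9050 g

n(G) = 1480 / 35.75 = 41.40 mol
n(D) = (3/3) × 41.40 = 41.40 mol
mass = 41.40 × 218.56 = 9048 g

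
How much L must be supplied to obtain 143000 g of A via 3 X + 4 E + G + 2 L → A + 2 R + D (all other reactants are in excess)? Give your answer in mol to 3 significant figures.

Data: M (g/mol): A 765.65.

374 mol

n(A) = 143000 / 765.65 = 186.8 mol
n(L) = (2/1) × 186.8 = 373.6 mol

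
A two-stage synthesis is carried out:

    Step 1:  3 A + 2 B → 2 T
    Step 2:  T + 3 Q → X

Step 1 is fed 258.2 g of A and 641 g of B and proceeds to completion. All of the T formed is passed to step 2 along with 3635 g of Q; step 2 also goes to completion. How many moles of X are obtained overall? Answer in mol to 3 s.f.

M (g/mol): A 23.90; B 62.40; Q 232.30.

5.22 mol

Step 1:
n(A) = 258.2 / 23.90 = 10.80 mol
n(B) = 641.0 / 62.40 = 10.27 mol
n/ν for A = 10.80/3 = 3.600
n/ν for B = 10.27/2 = 5.135
Smallest n/ν is A → limiting reagent.
n(T) produced = (2/3) × 10.80 = 7.200 mol
Step 2:
n(T) available = 7.200 mol
n(Q) = 3635 / 232.30 = 15.65 mol
n/ν for T = 7.200/1 = 7.200
n/ν for Q = 15.65/3 = 5.217
Smallest n/ν is Q → limiting reagent.
n(X) = (1/3) × 15.65 = 5.217 mol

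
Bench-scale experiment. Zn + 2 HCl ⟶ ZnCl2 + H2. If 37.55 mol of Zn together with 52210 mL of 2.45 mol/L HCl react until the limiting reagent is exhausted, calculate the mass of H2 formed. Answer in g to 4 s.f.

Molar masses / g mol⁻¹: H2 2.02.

n(Zn) = 37.55 mol
n(HCl) = 2.45 × 52210/1000 = 127.9 mol
n/ν → Zn: 37.55, HCl: 63.95; Zn is limiting.
n(H2) = (1/1) × 37.55 = 37.55 mol
mass = 37.55 × 2.02 = 75.85 g

75.85 g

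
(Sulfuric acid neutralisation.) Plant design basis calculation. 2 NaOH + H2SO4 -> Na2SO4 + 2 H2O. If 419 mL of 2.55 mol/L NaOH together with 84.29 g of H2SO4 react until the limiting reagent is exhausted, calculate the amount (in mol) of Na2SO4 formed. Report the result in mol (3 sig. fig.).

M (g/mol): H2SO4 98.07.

0.534 mol

n(NaOH) = 2.55 × 419.0/1000 = 1.068 mol
n(H2SO4) = 84.29 / 98.07 = 0.8595 mol
n/ν for NaOH = 1.068/2 = 0.5340
n/ν for H2SO4 = 0.8595/1 = 0.8595
Smallest n/ν is NaOH → limiting reagent.
n(Na2SO4) = (1/2) × 1.068 = 0.5340 mol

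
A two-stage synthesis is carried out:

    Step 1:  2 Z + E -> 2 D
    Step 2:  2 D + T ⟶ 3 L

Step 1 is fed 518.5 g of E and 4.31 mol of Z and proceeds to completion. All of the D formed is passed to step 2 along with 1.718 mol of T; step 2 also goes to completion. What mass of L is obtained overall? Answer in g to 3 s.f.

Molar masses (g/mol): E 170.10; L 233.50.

1200 g

Step 1:
n(E) = 518.5 / 170.10 = 3.048 mol
n(Z) = 4.310 mol
n/ν for E = 3.048/1 = 3.048
n/ν for Z = 4.310/2 = 2.155
Smallest n/ν is Z → limiting reagent.
n(D) produced = (2/2) × 4.310 = 4.310 mol
Step 2:
n(D) available = 4.310 mol
n(T) = 1.718 mol
n/ν for D = 4.310/2 = 2.155
n/ν for T = 1.718/1 = 1.718
Smallest n/ν is T → limiting reagent.
n(L) = (3/1) × 1.718 = 5.154 mol
mass = 5.154 × 233.50 = 1203 g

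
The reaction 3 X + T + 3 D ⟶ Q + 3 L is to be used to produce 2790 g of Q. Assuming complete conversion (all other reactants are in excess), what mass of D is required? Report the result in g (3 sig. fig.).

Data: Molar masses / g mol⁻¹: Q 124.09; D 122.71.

n(Q) = 2790 / 124.09 = 22.48 mol
n(D) = (3/1) × 22.48 = 67.44 mol
mass = 67.44 × 122.71 = 8276 g

8280 g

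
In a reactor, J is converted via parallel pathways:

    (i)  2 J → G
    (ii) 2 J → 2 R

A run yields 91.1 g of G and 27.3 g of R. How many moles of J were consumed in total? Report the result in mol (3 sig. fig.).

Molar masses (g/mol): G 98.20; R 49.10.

2.41 mol

n(G) = 91.1 / 98.20 = 0.9277 mol
n(R) = 27.3 / 49.10 = 0.5560 mol
n(J) via (i) = (2/1)×0.9277 = 1.855 mol
n(J) via (ii) = (2/2)×0.5560 = 0.5560 mol
total n(J) = 1.855 + 0.5560 = 2.411 mol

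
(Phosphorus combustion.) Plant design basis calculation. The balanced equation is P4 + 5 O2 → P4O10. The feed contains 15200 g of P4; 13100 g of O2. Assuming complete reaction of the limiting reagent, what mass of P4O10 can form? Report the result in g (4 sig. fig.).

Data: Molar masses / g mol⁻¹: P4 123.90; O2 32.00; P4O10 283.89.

23240 g

n(P4) = 15200 / 123.90 = 122.7 mol
n(O2) = 13100 / 32.00 = 409.4 mol
n/ν → P4: 122.7, O2: 81.88; O2 is limiting.
n(P4O10) = (1/5) × 409.4 = 81.88 mol
mass = 81.88 × 283.89 = 23240 g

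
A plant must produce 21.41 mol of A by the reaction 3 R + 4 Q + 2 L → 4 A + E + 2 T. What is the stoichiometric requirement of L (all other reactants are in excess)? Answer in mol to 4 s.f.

n(A) = 21.41 mol
n(L) = (2/4) × 21.41 = 10.71 mol

10.71 mol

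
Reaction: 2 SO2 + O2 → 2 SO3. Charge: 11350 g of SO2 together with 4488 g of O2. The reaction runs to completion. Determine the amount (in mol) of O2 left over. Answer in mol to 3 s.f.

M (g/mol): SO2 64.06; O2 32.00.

n(SO2) = 11350 / 64.06 = 177.2 mol
n(O2) = 4488 / 32.00 = 140.3 mol
n/ν for SO2 = 177.2/2 = 88.60
n/ν for O2 = 140.3/1 = 140.3
Smallest n/ν is SO2 → limiting reagent.
O2 consumed = (1/2) × 177.2 = 88.60 mol
O2 remaining = 140.3 − 88.60 = 51.70 mol

51.7 mol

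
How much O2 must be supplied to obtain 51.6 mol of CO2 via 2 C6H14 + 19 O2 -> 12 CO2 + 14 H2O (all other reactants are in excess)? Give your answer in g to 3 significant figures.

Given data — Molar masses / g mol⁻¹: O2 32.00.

2610 g

n(CO2) = 51.60 mol
n(O2) = (19/12) × 51.60 = 81.70 mol
mass = 81.70 × 32.00 = 2614 g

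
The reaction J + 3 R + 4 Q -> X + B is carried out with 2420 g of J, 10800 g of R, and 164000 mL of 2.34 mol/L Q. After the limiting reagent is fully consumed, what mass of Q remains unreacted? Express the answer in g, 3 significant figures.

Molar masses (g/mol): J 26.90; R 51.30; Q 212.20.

n(J) = 2420 / 26.90 = 89.96 mol
n(R) = 10800 / 51.30 = 210.5 mol
n(Q) = 2.34 × 164000/1000 = 383.8 mol
n/ν → J: 89.96, R: 70.17, Q: 95.95; R is limiting.
Q consumed = (4/3) × 210.5 = 280.7 mol
Q remaining = 383.8 − 280.7 = 103.1 mol
mass = 103.1 × 212.20 = 21880 g

21900 g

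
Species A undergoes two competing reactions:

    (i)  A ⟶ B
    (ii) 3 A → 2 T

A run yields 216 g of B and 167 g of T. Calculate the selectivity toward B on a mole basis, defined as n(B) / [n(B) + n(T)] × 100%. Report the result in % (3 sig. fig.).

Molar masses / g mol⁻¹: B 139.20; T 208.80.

n(B) = 216 / 139.20 = 1.552 mol
n(T) = 167 / 208.80 = 0.7998 mol
selectivity = 1.552/(1.552+0.7998) × 100 = 65.99 %

66.0 %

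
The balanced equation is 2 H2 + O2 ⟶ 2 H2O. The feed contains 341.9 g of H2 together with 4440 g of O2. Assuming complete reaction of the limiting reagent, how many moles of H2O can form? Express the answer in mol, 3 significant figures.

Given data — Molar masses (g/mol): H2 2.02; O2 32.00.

169 mol

n(H2) = 341.9 / 2.02 = 169.3 mol
n(O2) = 4440 / 32.00 = 138.8 mol
n/ν for H2 = 169.3/2 = 84.65
n/ν for O2 = 138.8/1 = 138.8
Smallest n/ν is H2 → limiting reagent.
n(H2O) = (2/2) × 169.3 = 169.3 mol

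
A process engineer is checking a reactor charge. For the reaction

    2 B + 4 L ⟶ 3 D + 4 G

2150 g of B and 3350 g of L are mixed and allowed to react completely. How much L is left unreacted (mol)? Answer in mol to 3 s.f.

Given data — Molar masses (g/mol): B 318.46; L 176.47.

n(B) = 2150 / 318.46 = 6.751 mol
n(L) = 3350 / 176.47 = 18.98 mol
n/ν → B: 3.376, L: 4.745; B is limiting.
L consumed = (4/2) × 6.751 = 13.50 mol
L remaining = 18.98 − 13.50 = 5.480 mol

5.48 mol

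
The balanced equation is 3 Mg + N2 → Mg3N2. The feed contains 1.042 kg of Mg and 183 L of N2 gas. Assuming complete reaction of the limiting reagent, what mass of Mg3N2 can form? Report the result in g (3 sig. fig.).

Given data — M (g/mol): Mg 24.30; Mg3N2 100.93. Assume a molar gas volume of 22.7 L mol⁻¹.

n(Mg) = 1.042×1000 / 24.30 = 42.88 mol
n(N2) = 183.0 / 22.7 = 8.062 mol
n/ν → Mg: 14.29, N2: 8.062; N2 is limiting.
n(Mg3N2) = (1/1) × 8.062 = 8.062 mol
mass = 8.062 × 100.93 = 813.7 g

814 g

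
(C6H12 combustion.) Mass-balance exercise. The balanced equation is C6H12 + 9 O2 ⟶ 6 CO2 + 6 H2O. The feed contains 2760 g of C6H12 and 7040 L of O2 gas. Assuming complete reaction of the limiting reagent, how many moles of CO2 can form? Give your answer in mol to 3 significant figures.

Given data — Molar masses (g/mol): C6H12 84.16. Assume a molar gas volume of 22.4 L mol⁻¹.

197 mol

n(C6H12) = 2760 / 84.16 = 32.79 mol
n(O2) = 7040 / 22.4 = 314.3 mol
n/ν for C6H12 = 32.79/1 = 32.79
n/ν for O2 = 314.3/9 = 34.92
Smallest n/ν is C6H12 → limiting reagent.
n(CO2) = (6/1) × 32.79 = 196.7 mol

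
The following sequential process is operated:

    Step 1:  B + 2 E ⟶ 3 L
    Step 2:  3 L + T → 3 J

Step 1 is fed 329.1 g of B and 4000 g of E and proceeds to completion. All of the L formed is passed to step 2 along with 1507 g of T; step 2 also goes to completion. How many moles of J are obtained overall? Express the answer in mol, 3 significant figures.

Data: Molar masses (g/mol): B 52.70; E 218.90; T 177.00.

Step 1:
n(B) = 329.1 / 52.70 = 6.245 mol
n(E) = 4000 / 218.90 = 18.27 mol
n/ν for B = 6.245/1 = 6.245
n/ν for E = 18.27/2 = 9.135
Smallest n/ν is B → limiting reagent.
n(L) produced = (3/1) × 6.245 = 18.74 mol
Step 2:
n(L) available = 18.74 mol
n(T) = 1507 / 177.00 = 8.514 mol
n/ν for L = 18.74/3 = 6.247
n/ν for T = 8.514/1 = 8.514
Smallest n/ν is L → limiting reagent.
n(J) = (3/3) × 18.74 = 18.74 mol

18.7 mol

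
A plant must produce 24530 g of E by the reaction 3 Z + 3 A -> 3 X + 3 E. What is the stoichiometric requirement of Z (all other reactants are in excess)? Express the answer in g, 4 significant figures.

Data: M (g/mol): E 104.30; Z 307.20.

72250 g

n(E) = 24530 / 104.30 = 235.2 mol
n(Z) = (3/3) × 235.2 = 235.2 mol
mass = 235.2 × 307.20 = 72250 g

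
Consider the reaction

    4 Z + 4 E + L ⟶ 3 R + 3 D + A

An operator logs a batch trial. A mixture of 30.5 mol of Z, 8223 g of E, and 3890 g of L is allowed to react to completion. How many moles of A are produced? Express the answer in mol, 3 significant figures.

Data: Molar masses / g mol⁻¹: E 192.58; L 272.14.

n(Z) = 30.50 mol
n(E) = 8223 / 192.58 = 42.70 mol
n(L) = 3890 / 272.14 = 14.29 mol
n/ν → Z: 7.625, E: 10.68, L: 14.29; Z is limiting.
n(A) = (1/4) × 30.50 = 7.625 mol

7.63 mol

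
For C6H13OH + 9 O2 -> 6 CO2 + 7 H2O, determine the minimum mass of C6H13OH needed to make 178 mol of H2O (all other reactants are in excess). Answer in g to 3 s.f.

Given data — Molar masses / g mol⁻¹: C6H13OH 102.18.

2600 g

n(H2O) = 178.0 mol
n(C6H13OH) = (1/7) × 178.0 = 25.43 mol
mass = 25.43 × 102.18 = 2598 g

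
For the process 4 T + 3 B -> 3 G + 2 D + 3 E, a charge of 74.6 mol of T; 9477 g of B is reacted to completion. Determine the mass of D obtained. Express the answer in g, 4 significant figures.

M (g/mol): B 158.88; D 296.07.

n(T) = 74.60 mol
n(B) = 9477 / 158.88 = 59.65 mol
n/ν → T: 18.65, B: 19.88; T is limiting.
n(D) = (2/4) × 74.60 = 37.30 mol
mass = 37.30 × 296.07 = 11040 g

11040 g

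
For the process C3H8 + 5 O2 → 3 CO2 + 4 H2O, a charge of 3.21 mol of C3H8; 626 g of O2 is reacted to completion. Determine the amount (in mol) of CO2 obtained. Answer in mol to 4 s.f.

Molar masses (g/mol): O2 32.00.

9.630 mol

n(C3H8) = 3.210 mol
n(O2) = 626.0 / 32.00 = 19.56 mol
n/ν → C3H8: 3.210, O2: 3.912; C3H8 is limiting.
n(CO2) = (3/1) × 3.210 = 9.630 mol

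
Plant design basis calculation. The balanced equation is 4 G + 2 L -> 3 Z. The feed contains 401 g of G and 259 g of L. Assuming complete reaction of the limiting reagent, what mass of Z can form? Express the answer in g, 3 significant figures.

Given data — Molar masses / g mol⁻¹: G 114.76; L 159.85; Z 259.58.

n(G) = 401.0 / 114.76 = 3.494 mol
n(L) = 259.0 / 159.85 = 1.620 mol
n/ν → G: 0.8735, L: 0.8100; L is limiting.
n(Z) = (3/2) × 1.620 = 2.430 mol
mass = 2.430 × 259.58 = 630.8 g

631 g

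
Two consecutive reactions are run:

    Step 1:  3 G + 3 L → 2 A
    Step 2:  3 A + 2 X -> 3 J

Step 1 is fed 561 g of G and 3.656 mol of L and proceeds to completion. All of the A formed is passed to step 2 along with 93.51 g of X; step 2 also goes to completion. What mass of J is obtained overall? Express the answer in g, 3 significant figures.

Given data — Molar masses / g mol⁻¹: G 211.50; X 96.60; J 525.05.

762 g

Step 1:
n(G) = 561.0 / 211.50 = 2.652 mol
n(L) = 3.656 mol
n/ν for G = 2.652/3 = 0.8840
n/ν for L = 3.656/3 = 1.219
Smallest n/ν is G → limiting reagent.
n(A) produced = (2/3) × 2.652 = 1.768 mol
Step 2:
n(A) available = 1.768 mol
n(X) = 93.51 / 96.60 = 0.9680 mol
n/ν for A = 1.768/3 = 0.5893
n/ν for X = 0.9680/2 = 0.4840
Smallest n/ν is X → limiting reagent.
n(J) = (3/2) × 0.9680 = 1.452 mol
mass = 1.452 × 525.05 = 762.4 g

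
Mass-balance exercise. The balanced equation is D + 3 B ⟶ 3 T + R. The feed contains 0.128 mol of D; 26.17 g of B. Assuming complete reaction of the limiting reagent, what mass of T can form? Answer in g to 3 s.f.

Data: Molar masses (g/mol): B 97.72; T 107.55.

28.8 g

n(D) = 0.1280 mol
n(B) = 26.17 / 97.72 = 0.2678 mol
n/ν for D = 0.1280/1 = 0.1280
n/ν for B = 0.2678/3 = 0.08927
Smallest n/ν is B → limiting reagent.
n(T) = (3/3) × 0.2678 = 0.2678 mol
mass = 0.2678 × 107.55 = 28.80 g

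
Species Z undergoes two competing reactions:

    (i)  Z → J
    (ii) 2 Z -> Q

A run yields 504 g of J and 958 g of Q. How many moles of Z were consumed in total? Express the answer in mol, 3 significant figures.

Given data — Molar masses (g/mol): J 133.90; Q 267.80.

10.9 mol

n(J) = 504 / 133.90 = 3.764 mol
n(Q) = 958 / 267.80 = 3.577 mol
n(Z) via (i) = (1/1)×3.764 = 3.764 mol
n(Z) via (ii) = (2/1)×3.577 = 7.154 mol
total n(Z) = 3.764 + 7.154 = 10.92 mol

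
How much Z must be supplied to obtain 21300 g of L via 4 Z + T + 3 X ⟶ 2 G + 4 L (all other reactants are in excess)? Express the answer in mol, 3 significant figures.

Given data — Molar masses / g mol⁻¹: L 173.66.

n(L) = 21300 / 173.66 = 122.7 mol
n(Z) = (4/4) × 122.7 = 122.7 mol

123 mol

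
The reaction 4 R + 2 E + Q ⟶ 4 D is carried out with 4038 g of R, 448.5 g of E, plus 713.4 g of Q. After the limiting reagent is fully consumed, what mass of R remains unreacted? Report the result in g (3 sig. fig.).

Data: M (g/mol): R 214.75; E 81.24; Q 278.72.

n(R) = 4038 / 214.75 = 18.80 mol
n(E) = 448.5 / 81.24 = 5.521 mol
n(Q) = 713.4 / 278.72 = 2.560 mol
n/ν for R = 18.80/4 = 4.700
n/ν for E = 5.521/2 = 2.761
n/ν for Q = 2.560/1 = 2.560
Smallest n/ν is Q → limiting reagent.
R consumed = (4/1) × 2.560 = 10.24 mol
R remaining = 18.80 − 10.24 = 8.560 mol
mass = 8.560 × 214.75 = 1838 g

1840 g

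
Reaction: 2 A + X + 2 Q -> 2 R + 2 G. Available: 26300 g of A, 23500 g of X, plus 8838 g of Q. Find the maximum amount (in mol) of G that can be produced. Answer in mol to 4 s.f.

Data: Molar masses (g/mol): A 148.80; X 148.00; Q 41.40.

n(A) = 26300 / 148.80 = 176.7 mol
n(X) = 23500 / 148.00 = 158.8 mol
n(Q) = 8838 / 41.40 = 213.5 mol
n/ν → A: 88.35, X: 158.8, Q: 106.8; A is limiting.
n(G) = (2/2) × 176.7 = 176.7 mol

176.7 mol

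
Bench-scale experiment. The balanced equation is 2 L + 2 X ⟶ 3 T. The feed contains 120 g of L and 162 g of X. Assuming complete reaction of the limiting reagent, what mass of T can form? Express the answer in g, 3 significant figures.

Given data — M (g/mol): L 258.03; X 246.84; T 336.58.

n(L) = 120.0 / 258.03 = 0.4651 mol
n(X) = 162.0 / 246.84 = 0.6563 mol
n/ν for L = 0.4651/2 = 0.2326
n/ν for X = 0.6563/2 = 0.3282
Smallest n/ν is L → limiting reagent.
n(T) = (3/2) × 0.4651 = 0.6977 mol
mass = 0.6977 × 336.58 = 234.8 g

235 g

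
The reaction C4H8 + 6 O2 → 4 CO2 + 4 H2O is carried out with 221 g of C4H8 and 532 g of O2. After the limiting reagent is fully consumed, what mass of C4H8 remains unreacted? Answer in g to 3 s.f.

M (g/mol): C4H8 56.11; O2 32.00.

n(C4H8) = 221.0 / 56.11 = 3.939 mol
n(O2) = 532.0 / 32.00 = 16.63 mol
n/ν → C4H8: 3.939, O2: 2.772; O2 is limiting.
C4H8 consumed = (1/6) × 16.63 = 2.772 mol
C4H8 remaining = 3.939 − 2.772 = 1.167 mol
mass = 1.167 × 56.11 = 65.48 g

65.5 g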